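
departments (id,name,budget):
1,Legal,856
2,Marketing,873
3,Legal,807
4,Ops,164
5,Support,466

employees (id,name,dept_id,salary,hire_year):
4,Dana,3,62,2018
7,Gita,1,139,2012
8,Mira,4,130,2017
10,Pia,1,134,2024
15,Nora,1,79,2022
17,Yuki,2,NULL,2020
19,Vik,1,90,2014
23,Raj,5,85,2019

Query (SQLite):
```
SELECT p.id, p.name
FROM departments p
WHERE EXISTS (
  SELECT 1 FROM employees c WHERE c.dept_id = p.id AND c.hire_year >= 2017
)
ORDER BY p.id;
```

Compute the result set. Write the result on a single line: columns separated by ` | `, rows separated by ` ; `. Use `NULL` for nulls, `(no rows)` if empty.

For each departments row, check whether any employees with matching dept_id has hire_year >= 2017.
Keep rows where that is true.

1 | Legal ; 2 | Marketing ; 3 | Legal ; 4 | Ops ; 5 | Support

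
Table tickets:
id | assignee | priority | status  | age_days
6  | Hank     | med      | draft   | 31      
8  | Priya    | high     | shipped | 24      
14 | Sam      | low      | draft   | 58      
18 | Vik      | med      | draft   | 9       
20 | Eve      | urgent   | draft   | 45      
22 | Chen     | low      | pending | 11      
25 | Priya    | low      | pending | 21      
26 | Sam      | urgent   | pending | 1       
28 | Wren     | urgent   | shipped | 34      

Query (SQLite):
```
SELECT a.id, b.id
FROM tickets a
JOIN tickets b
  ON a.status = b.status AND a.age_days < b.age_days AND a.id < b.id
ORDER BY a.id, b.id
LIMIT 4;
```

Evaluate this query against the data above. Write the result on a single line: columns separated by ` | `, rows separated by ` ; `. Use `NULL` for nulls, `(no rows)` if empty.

6 | 14 ; 6 | 20 ; 8 | 28 ; 18 | 20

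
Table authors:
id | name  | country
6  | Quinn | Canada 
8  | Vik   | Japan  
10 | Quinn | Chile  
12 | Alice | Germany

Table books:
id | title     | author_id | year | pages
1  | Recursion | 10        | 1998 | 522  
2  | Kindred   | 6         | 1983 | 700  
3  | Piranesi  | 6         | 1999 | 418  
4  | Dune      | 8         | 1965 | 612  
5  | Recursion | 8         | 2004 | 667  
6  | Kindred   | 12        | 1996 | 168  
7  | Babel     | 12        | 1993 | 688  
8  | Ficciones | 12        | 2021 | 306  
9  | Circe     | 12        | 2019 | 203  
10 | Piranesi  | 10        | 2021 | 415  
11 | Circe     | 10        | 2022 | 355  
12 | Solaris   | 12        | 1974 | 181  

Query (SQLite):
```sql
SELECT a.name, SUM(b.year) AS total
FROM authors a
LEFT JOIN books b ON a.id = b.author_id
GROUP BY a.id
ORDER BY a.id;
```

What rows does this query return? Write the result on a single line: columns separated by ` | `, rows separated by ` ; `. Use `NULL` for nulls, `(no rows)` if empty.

Quinn | 3982 ; Vik | 3969 ; Quinn | 6041 ; Alice | 10003

LEFT JOIN keeps every authors row; unmatched ones get NULL for books columns.
Group by authors.id and compute SUM(b.year). SUM over an all-NULL group is NULL.
  6: ids {2, 3} → SUM(b.year)=3982
  8: ids {4, 5} → SUM(b.year)=3969
  10: ids {1, 10, 11} → SUM(b.year)=6041
  12: ids {6, 7, 8, 9, 12} → SUM(b.year)=10003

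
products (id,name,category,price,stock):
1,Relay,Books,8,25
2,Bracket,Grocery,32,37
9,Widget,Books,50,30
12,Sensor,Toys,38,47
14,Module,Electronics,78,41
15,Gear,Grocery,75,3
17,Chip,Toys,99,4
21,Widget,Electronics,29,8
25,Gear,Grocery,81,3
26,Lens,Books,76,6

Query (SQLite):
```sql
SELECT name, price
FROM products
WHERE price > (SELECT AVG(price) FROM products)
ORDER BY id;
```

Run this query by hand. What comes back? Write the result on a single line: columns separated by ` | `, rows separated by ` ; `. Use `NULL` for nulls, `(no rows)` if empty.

Scalar subquery: AVG(price) over all products rows = 56.6.
Keep rows where price > that value.

Module | 78 ; Gear | 75 ; Chip | 99 ; Gear | 81 ; Lens | 76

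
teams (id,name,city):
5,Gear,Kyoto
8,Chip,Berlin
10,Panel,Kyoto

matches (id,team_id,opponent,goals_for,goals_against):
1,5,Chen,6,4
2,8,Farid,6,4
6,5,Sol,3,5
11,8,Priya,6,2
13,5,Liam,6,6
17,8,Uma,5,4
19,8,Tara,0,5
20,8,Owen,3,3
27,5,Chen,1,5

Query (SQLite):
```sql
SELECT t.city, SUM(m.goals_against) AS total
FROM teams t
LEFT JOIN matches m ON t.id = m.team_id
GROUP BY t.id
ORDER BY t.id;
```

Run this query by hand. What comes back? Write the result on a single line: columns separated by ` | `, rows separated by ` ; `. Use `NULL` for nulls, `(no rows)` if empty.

Kyoto | 20 ; Berlin | 18 ; Kyoto | NULL

LEFT JOIN keeps every teams row; unmatched ones get NULL for matches columns.
Group by teams.id and compute SUM(m.goals_against). SUM over an all-NULL group is NULL.
  5: ids {1, 6, 13, 27} → SUM(m.goals_against)=20
  8: ids {2, 11, 17, 19, 20} → SUM(m.goals_against)=18
  10: ids {—} → SUM(m.goals_against)=NULL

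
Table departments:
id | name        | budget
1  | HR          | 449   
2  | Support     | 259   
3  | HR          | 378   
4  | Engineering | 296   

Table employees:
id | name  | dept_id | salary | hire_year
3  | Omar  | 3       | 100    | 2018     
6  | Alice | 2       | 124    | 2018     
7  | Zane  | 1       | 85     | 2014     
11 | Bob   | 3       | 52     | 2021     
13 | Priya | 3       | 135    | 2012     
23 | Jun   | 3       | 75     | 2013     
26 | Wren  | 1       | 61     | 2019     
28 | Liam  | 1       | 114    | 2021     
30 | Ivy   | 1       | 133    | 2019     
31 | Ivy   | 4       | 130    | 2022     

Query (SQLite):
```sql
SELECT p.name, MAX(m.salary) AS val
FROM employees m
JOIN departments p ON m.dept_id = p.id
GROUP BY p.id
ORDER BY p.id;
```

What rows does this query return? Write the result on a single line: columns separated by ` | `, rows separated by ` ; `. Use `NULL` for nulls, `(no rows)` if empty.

HR | 133 ; Support | 124 ; HR | 135 ; Engineering | 130

Join each employees row to its departments via dept_id.
Group joined rows by departments.id; compute MAX(m.salary) per group.
  1: ids {7, 26, 28, 30} → MAX(m.salary)=133
  2: ids {6} → MAX(m.salary)=124
  3: ids {3, 11, 13, 23} → MAX(m.salary)=135
  4: ids {31} → MAX(m.salary)=130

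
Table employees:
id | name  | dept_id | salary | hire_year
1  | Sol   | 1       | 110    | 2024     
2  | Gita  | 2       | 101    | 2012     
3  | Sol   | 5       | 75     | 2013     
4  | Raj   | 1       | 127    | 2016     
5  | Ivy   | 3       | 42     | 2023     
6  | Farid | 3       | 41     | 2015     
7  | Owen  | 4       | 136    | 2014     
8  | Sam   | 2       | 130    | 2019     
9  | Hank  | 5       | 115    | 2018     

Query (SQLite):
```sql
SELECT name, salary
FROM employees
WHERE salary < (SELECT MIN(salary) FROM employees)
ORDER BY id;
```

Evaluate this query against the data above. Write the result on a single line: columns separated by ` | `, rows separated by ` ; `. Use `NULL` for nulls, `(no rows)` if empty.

Scalar subquery: MIN(salary) over all employees rows = 41.
Keep rows where salary < that value.

(no rows)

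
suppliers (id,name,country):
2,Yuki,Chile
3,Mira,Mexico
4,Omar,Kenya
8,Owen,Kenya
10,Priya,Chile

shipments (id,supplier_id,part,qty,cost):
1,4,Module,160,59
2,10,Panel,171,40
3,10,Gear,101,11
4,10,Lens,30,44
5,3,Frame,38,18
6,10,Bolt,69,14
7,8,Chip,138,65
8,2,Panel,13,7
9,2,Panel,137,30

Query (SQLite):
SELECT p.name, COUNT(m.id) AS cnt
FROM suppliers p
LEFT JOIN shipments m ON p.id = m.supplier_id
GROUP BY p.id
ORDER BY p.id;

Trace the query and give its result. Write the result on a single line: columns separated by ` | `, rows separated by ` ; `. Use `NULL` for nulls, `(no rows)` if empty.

LEFT JOIN keeps every suppliers row; unmatched ones get NULL for shipments columns.
Group by suppliers.id and compute COUNT(m.id). COUNT(col) of an all-NULL group is 0.
  2: ids {8, 9} → COUNT(m.id)=2
  3: ids {5} → COUNT(m.id)=1
  4: ids {1} → COUNT(m.id)=1
  8: ids {7} → COUNT(m.id)=1
  10: ids {2, 3, 4, 6} → COUNT(m.id)=4

Yuki | 2 ; Mira | 1 ; Omar | 1 ; Owen | 1 ; Priya | 4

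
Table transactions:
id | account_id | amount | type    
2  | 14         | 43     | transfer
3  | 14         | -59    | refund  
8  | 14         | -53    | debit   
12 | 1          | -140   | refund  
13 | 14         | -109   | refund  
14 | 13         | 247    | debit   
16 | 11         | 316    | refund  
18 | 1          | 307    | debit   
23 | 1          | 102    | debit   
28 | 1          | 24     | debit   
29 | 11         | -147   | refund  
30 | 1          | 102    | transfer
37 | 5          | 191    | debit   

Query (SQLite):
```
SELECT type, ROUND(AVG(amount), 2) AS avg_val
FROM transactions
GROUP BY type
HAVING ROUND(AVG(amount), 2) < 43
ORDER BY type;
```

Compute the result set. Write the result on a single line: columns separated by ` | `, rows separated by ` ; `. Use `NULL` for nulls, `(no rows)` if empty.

Partition transactions by type; compute ROUND(AVG(amount), 2) within each group.
HAVING: keep groups where ROUND(AVG(amount), 2) < 43.
  debit: ids {8, 14, 18, 23, 28, 37} → ROUND(AVG(amount), 2)=136.33
  refund: ids {3, 12, 13, 16, 29} → ROUND(AVG(amount), 2)=-27.8
  transfer: ids {2, 30} → ROUND(AVG(amount), 2)=72.5

refund | -27.8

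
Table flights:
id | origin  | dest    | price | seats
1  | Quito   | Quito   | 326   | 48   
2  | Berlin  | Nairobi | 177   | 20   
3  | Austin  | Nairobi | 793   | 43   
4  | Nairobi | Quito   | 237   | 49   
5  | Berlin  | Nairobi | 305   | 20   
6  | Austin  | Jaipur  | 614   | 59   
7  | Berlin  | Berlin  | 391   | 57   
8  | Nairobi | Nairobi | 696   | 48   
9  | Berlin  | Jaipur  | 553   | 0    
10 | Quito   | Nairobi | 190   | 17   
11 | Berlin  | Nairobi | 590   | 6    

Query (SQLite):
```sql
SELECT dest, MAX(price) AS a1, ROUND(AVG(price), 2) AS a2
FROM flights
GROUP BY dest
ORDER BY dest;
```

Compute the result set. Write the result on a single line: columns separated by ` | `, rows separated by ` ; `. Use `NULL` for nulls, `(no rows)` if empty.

Berlin | 391 | 391 ; Jaipur | 614 | 583.5 ; Nairobi | 793 | 458.5 ; Quito | 326 | 281.5

Group flights by dest.
Per group compute: MAX(price), ROUND(AVG(price), 2).
  Berlin: ids {7} → MAX(price)=391, ROUND(AVG(price), 2)=391
  Jaipur: ids {6, 9} → MAX(price)=614, ROUND(AVG(price), 2)=583.5
  Nairobi: ids {2, 3, 5, 8, 10, 11} → MAX(price)=793, ROUND(AVG(price), 2)=458.5
  Quito: ids {1, 4} → MAX(price)=326, ROUND(AVG(price), 2)=281.5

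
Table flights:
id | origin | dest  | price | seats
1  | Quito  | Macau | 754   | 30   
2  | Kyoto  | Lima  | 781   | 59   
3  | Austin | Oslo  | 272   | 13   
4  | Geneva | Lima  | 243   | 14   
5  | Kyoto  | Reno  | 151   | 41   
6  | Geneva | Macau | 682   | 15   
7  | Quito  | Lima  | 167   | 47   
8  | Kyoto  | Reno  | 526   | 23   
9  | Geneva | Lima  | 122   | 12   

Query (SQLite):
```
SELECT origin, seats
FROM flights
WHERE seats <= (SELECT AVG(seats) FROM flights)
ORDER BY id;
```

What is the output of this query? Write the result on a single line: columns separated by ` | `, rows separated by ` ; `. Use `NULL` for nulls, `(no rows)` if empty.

Scalar subquery: AVG(seats) over all flights rows = 28.222222 (≈; comparison uses full precision).
Keep rows where seats <= that value.

Austin | 13 ; Geneva | 14 ; Geneva | 15 ; Kyoto | 23 ; Geneva | 12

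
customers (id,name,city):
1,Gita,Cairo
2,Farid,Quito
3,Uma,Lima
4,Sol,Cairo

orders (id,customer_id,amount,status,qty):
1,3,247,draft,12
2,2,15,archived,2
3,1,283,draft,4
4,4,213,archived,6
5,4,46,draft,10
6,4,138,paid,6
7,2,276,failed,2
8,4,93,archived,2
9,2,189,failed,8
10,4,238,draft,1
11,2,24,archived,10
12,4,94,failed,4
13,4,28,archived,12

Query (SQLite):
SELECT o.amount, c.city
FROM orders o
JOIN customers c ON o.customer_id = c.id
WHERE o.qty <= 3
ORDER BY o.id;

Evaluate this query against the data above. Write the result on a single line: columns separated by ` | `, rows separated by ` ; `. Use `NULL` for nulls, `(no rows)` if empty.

Each orders row matches the customers row where customer_id = customers.id.
Then keep rows with o.qty <= 3.

15 | Quito ; 276 | Quito ; 93 | Cairo ; 238 | Cairo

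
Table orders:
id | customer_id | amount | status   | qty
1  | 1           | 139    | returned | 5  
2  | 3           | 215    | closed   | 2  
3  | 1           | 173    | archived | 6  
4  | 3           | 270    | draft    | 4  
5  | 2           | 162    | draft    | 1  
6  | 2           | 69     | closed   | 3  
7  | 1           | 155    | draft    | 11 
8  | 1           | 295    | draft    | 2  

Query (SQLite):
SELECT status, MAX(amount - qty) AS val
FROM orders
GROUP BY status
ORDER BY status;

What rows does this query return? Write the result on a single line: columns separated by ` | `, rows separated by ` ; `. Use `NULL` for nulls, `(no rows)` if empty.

archived | 167 ; closed | 213 ; draft | 293 ; returned | 134

For each row compute amount - qty.
Group by status; take MAX of the expression per group.
  archived: ids {3} → MAX(amount - qty)=167
  closed: ids {2, 6} → MAX(amount - qty)=213
  draft: ids {4, 5, 7, 8} → MAX(amount - qty)=293
  returned: ids {1} → MAX(amount - qty)=134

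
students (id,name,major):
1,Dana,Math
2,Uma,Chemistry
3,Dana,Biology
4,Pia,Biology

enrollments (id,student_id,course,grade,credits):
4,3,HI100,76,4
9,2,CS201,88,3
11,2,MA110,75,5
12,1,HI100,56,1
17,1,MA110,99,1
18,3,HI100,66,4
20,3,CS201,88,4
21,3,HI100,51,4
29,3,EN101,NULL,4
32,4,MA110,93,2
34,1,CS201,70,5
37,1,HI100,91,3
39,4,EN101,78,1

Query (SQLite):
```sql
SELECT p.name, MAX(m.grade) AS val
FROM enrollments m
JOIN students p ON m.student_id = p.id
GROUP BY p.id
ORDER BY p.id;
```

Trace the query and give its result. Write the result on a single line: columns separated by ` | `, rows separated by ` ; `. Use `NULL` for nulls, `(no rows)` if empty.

Join each enrollments row to its students via student_id.
Group joined rows by students.id; compute MAX(m.grade) per group.
  1: ids {12, 17, 34, 37} → MAX(m.grade)=99
  2: ids {9, 11} → MAX(m.grade)=88
  3: ids {4, 18, 20, 21, 29} → MAX(m.grade)=88
  4: ids {32, 39} → MAX(m.grade)=93

Dana | 99 ; Uma | 88 ; Dana | 88 ; Pia | 93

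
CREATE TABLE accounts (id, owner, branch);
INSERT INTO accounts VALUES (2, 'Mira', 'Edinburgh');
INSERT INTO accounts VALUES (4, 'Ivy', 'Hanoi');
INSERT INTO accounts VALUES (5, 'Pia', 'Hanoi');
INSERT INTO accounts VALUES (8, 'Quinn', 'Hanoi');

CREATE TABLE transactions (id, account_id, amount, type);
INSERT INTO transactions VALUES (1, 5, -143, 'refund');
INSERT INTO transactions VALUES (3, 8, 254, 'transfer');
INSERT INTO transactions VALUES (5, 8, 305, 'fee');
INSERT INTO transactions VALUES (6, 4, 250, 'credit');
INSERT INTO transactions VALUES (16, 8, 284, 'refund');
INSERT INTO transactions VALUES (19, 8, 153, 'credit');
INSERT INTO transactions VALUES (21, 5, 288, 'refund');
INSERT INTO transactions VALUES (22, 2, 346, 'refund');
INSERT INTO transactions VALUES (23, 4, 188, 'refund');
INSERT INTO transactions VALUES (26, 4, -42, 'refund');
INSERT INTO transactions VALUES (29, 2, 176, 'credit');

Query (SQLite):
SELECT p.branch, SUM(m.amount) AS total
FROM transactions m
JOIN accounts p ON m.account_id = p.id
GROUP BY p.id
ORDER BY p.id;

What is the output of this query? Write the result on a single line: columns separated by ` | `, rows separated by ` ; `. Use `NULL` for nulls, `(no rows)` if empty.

Edinburgh | 522 ; Hanoi | 396 ; Hanoi | 145 ; Hanoi | 996

Join each transactions row to its accounts via account_id.
Group joined rows by accounts.id; compute SUM(m.amount) per group.
  2: ids {22, 29} → SUM(m.amount)=522
  4: ids {6, 23, 26} → SUM(m.amount)=396
  5: ids {1, 21} → SUM(m.amount)=145
  8: ids {3, 5, 16, 19} → SUM(m.amount)=996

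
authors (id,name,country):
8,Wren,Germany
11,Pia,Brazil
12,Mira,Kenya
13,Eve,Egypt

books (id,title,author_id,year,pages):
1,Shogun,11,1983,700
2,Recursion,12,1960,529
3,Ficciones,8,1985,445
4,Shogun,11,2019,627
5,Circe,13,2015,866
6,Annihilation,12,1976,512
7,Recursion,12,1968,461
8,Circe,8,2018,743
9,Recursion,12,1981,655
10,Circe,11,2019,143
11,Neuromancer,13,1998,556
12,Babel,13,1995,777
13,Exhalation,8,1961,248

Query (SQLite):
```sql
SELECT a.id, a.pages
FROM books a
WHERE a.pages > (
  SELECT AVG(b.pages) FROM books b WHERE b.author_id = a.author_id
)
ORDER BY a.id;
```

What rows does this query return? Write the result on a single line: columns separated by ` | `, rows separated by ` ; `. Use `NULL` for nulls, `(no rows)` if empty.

1 | 700 ; 4 | 627 ; 5 | 866 ; 8 | 743 ; 9 | 655 ; 12 | 777

For each books row a, compute AVG(pages) over rows sharing a.author_id.
Keep row a if a.pages > that per-group AVG.
  author_id=8: AVG(pages) = 478.666667
  author_id=11: AVG(pages) = 490.0
  author_id=12: AVG(pages) = 539.25
  author_id=13: AVG(pages) = 733.0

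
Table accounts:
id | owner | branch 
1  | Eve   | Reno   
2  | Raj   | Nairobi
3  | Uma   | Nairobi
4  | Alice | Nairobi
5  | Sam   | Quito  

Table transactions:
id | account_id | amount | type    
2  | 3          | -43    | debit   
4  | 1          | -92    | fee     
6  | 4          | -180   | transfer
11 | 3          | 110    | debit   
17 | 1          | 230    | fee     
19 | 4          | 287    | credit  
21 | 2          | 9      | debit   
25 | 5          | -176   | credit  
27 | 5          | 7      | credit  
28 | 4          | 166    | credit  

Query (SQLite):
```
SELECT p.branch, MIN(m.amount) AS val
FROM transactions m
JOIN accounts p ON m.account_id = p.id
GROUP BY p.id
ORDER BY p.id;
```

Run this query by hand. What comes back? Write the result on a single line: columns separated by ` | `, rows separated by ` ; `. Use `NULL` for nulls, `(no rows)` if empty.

Join each transactions row to its accounts via account_id.
Group joined rows by accounts.id; compute MIN(m.amount) per group.
  1: ids {4, 17} → MIN(m.amount)=-92
  2: ids {21} → MIN(m.amount)=9
  3: ids {2, 11} → MIN(m.amount)=-43
  4: ids {6, 19, 28} → MIN(m.amount)=-180
  5: ids {25, 27} → MIN(m.amount)=-176

Reno | -92 ; Nairobi | 9 ; Nairobi | -43 ; Nairobi | -180 ; Quito | -176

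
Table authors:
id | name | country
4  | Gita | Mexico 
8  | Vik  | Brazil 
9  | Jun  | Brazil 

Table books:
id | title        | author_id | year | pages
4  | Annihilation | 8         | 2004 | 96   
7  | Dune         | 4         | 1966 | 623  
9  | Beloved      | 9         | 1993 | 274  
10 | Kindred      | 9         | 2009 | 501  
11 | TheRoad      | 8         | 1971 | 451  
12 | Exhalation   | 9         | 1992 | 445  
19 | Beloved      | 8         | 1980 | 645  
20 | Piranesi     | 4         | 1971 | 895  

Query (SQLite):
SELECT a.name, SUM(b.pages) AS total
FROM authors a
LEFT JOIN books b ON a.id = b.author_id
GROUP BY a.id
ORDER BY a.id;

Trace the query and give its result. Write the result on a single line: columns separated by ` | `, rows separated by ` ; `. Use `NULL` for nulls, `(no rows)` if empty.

LEFT JOIN keeps every authors row; unmatched ones get NULL for books columns.
Group by authors.id and compute SUM(b.pages). SUM over an all-NULL group is NULL.
  4: ids {7, 20} → SUM(b.pages)=1518
  8: ids {4, 11, 19} → SUM(b.pages)=1192
  9: ids {9, 10, 12} → SUM(b.pages)=1220

Gita | 1518 ; Vik | 1192 ; Jun | 1220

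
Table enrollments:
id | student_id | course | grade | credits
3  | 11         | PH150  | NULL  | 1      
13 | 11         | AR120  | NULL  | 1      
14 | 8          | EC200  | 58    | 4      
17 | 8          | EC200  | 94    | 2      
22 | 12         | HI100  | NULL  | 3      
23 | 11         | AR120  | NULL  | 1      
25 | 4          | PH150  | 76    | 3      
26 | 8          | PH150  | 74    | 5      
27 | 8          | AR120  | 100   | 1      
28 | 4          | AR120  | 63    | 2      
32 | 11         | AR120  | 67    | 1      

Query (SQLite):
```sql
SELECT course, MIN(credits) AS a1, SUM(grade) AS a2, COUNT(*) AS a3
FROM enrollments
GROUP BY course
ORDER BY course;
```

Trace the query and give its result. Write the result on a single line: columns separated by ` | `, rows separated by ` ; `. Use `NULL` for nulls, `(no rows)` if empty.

AR120 | 1 | 230 | 5 ; EC200 | 2 | 152 | 2 ; HI100 | 3 | NULL | 1 ; PH150 | 1 | 150 | 3

Group enrollments by course.
Per group compute: MIN(credits), SUM(grade), COUNT(*).
  AR120: ids {13, 23, 27, 28, 32} → MIN(credits)=1, SUM(grade)=230, COUNT(*)=5
  EC200: ids {14, 17} → MIN(credits)=2, SUM(grade)=152, COUNT(*)=2
  HI100: ids {22} → MIN(credits)=3, SUM(grade)=NULL, COUNT(*)=1
  PH150: ids {3, 25, 26} → MIN(credits)=1, SUM(grade)=150, COUNT(*)=3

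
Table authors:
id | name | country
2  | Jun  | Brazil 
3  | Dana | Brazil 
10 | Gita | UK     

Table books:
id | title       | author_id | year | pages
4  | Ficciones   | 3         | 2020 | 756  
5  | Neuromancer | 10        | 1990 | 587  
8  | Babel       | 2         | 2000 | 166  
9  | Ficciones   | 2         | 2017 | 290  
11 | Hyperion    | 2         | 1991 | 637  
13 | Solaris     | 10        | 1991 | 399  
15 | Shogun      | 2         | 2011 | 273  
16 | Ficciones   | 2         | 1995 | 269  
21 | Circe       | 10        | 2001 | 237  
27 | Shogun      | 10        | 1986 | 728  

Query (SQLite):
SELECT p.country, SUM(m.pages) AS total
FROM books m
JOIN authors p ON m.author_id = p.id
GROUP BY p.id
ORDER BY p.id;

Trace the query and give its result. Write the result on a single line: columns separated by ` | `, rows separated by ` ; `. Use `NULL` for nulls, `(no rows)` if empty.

Brazil | 1635 ; Brazil | 756 ; UK | 1951

Join each books row to its authors via author_id.
Group joined rows by authors.id; compute SUM(m.pages) per group.
  2: ids {8, 9, 11, 15, 16} → SUM(m.pages)=1635
  3: ids {4} → SUM(m.pages)=756
  10: ids {5, 13, 21, 27} → SUM(m.pages)=1951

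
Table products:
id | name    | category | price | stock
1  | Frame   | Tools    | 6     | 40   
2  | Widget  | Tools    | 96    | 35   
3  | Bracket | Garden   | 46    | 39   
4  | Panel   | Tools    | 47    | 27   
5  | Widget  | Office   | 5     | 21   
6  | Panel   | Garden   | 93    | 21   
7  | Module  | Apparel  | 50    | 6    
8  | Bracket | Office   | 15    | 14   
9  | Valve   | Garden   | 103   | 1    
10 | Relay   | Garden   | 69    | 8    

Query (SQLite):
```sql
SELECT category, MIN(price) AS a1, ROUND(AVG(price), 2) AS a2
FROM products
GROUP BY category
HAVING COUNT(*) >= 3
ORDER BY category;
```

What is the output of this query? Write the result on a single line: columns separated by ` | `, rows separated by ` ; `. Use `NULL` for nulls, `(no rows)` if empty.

Group products by category.
Per group compute: MIN(price), ROUND(AVG(price), 2).
HAVING: drop groups with fewer than 3 rows.
  Apparel: ids {7} → MIN(price)=50, ROUND(AVG(price), 2)=50
  Garden: ids {3, 6, 9, 10} → MIN(price)=46, ROUND(AVG(price), 2)=77.75
  Office: ids {5, 8} → MIN(price)=5, ROUND(AVG(price), 2)=10
  Tools: ids {1, 2, 4} → MIN(price)=6, ROUND(AVG(price), 2)=49.67

Garden | 46 | 77.75 ; Tools | 6 | 49.67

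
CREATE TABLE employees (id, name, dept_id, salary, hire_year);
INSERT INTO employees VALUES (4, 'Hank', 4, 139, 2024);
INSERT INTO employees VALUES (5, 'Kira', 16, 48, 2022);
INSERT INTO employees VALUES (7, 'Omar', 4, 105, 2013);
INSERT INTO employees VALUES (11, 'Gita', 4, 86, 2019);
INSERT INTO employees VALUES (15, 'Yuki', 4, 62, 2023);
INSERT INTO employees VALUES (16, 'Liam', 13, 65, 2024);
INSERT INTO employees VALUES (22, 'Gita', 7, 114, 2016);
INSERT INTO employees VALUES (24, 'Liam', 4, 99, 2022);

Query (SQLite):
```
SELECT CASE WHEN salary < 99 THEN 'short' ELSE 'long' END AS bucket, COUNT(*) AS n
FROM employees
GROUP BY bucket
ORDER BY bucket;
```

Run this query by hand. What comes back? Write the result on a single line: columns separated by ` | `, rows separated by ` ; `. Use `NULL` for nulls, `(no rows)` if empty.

long | 4 ; short | 4

Bucket rows by salary < 99 → 'short' else 'long'; count each bucket.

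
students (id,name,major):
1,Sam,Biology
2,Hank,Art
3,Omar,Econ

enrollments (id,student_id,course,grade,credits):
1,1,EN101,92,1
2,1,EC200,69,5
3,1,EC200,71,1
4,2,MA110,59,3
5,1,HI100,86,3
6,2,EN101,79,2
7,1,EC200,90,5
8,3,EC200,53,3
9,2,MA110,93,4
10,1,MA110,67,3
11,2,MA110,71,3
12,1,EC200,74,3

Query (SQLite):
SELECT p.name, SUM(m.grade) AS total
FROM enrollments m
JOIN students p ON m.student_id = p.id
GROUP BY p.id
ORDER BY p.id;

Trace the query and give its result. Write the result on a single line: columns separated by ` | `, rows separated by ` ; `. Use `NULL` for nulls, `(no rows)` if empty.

Join each enrollments row to its students via student_id.
Group joined rows by students.id; compute SUM(m.grade) per group.
  1: ids {1, 2, 3, 5, 7, 10, 12} → SUM(m.grade)=549
  2: ids {4, 6, 9, 11} → SUM(m.grade)=302
  3: ids {8} → SUM(m.grade)=53

Sam | 549 ; Hank | 302 ; Omar | 53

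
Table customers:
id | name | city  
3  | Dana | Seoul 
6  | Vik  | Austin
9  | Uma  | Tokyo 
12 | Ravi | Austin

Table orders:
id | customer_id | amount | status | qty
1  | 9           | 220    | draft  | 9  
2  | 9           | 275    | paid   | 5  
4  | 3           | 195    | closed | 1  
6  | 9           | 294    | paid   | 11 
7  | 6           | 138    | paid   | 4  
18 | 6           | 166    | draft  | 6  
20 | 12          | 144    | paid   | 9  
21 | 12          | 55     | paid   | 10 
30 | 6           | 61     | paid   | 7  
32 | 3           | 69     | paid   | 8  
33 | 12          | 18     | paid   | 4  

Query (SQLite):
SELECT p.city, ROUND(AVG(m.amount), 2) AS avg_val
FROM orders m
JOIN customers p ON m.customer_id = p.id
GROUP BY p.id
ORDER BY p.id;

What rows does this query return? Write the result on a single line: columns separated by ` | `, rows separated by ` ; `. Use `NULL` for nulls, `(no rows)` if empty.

Seoul | 132 ; Austin | 121.67 ; Tokyo | 263 ; Austin | 72.33

Join each orders row to its customers via customer_id.
Group joined rows by customers.id; compute ROUND(AVG(m.amount), 2) per group.
  3: ids {4, 32} → ROUND(AVG(m.amount), 2)=132
  6: ids {7, 18, 30} → ROUND(AVG(m.amount), 2)=121.67
  9: ids {1, 2, 6} → ROUND(AVG(m.amount), 2)=263
  12: ids {20, 21, 33} → ROUND(AVG(m.amount), 2)=72.33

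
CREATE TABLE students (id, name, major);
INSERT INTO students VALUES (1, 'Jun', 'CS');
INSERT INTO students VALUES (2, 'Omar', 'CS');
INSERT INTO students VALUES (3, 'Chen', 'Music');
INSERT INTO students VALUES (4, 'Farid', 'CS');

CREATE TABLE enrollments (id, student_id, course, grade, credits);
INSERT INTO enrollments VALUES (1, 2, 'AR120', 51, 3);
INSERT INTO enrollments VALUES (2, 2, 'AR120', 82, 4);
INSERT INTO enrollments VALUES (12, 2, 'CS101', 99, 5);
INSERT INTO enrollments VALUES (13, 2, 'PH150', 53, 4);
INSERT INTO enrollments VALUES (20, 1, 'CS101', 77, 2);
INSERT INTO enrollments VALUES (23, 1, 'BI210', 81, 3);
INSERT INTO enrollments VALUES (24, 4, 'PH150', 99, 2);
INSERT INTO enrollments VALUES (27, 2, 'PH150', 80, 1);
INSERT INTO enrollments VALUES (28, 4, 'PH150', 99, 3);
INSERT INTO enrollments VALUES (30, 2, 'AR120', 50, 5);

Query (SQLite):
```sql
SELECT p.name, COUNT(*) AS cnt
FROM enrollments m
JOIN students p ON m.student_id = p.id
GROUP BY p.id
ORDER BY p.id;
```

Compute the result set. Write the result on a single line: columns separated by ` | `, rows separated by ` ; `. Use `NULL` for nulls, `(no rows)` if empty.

Join each enrollments row to its students via student_id.
Group joined rows by students.id; compute COUNT(*) per group.
  1: ids {20, 23} → COUNT(*)=2
  2: ids {1, 2, 12, 13, 27, 30} → COUNT(*)=6
  4: ids {24, 28} → COUNT(*)=2

Jun | 2 ; Omar | 6 ; Farid | 2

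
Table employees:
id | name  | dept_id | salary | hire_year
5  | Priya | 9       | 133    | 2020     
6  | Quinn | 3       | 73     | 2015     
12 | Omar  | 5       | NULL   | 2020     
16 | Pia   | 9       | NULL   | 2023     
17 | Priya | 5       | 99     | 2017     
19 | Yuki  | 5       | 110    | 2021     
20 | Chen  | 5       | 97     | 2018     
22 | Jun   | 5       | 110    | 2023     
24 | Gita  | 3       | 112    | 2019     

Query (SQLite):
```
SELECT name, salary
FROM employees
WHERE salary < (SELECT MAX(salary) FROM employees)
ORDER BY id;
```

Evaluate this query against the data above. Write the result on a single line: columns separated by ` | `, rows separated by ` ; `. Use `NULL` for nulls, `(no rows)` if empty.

Quinn | 73 ; Priya | 99 ; Yuki | 110 ; Chen | 97 ; Jun | 110 ; Gita | 112

Scalar subquery: MAX(salary) over all employees rows = 133.
Keep rows where salary < that value.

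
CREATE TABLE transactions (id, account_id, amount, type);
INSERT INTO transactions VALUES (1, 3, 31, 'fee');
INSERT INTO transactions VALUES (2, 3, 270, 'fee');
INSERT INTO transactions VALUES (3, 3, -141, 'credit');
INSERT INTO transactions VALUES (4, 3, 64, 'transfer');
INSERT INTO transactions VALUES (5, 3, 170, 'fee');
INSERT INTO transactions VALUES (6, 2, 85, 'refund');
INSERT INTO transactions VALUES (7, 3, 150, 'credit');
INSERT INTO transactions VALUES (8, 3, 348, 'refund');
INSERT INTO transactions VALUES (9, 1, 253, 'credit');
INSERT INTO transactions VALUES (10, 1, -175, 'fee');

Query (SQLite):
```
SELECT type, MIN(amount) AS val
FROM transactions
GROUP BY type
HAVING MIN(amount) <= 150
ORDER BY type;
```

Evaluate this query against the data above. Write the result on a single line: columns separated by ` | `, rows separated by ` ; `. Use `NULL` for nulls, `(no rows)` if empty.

credit | -141 ; fee | -175 ; refund | 85 ; transfer | 64

Partition transactions by type; compute MIN(amount) within each group.
HAVING: keep groups where MIN(amount) <= 150.
  credit: ids {3, 7, 9} → MIN(amount)=-141
  fee: ids {1, 2, 5, 10} → MIN(amount)=-175
  refund: ids {6, 8} → MIN(amount)=85
  transfer: ids {4} → MIN(amount)=64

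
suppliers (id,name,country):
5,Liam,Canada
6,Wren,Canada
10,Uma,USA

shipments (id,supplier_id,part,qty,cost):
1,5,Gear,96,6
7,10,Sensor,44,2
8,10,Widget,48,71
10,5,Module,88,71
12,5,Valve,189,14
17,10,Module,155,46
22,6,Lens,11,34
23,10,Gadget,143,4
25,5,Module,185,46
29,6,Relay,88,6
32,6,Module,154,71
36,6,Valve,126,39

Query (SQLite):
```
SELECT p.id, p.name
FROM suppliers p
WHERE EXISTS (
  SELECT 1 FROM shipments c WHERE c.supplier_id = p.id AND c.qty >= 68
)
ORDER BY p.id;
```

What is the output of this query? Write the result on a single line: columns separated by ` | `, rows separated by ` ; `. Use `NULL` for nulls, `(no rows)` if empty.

5 | Liam ; 6 | Wren ; 10 | Uma

For each suppliers row, check whether any shipments with matching supplier_id has qty >= 68.
Keep rows where that is true.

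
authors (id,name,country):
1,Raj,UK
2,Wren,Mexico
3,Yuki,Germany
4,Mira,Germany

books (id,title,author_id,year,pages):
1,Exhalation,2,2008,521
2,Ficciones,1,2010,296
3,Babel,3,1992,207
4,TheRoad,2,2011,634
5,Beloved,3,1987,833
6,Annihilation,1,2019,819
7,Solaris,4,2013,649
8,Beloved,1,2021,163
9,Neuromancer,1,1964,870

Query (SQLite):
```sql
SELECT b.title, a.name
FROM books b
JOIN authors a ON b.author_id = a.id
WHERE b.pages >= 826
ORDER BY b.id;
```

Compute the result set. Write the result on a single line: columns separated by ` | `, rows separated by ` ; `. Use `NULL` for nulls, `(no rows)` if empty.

Beloved | Yuki ; Neuromancer | Raj

Each books row matches the authors row where author_id = authors.id.
Then keep rows with b.pages >= 826.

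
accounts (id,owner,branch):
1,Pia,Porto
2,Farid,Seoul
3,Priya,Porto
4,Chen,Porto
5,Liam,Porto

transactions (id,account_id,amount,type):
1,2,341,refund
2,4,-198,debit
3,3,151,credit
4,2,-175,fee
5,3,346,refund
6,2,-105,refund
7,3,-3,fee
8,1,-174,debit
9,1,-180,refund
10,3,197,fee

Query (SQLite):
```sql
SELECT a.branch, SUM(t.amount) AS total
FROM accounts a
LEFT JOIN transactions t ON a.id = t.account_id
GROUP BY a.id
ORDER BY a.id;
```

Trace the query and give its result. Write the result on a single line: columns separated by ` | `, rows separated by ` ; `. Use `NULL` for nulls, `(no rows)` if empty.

Porto | -354 ; Seoul | 61 ; Porto | 691 ; Porto | -198 ; Porto | NULL

LEFT JOIN keeps every accounts row; unmatched ones get NULL for transactions columns.
Group by accounts.id and compute SUM(t.amount). SUM over an all-NULL group is NULL.
  1: ids {8, 9} → SUM(t.amount)=-354
  2: ids {1, 4, 6} → SUM(t.amount)=61
  3: ids {3, 5, 7, 10} → SUM(t.amount)=691
  4: ids {2} → SUM(t.amount)=-198
  5: ids {—} → SUM(t.amount)=NULL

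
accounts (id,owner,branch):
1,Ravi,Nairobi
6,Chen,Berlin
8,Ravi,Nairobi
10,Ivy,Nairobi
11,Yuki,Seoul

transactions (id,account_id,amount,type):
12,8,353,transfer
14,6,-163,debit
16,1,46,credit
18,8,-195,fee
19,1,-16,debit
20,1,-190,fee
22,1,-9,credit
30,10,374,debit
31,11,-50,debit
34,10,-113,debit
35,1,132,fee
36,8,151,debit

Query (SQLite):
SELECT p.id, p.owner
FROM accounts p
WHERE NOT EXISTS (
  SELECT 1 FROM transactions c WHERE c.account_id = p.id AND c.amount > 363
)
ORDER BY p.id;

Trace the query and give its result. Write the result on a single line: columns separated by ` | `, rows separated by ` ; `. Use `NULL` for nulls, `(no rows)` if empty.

1 | Ravi ; 6 | Chen ; 8 | Ravi ; 11 | Yuki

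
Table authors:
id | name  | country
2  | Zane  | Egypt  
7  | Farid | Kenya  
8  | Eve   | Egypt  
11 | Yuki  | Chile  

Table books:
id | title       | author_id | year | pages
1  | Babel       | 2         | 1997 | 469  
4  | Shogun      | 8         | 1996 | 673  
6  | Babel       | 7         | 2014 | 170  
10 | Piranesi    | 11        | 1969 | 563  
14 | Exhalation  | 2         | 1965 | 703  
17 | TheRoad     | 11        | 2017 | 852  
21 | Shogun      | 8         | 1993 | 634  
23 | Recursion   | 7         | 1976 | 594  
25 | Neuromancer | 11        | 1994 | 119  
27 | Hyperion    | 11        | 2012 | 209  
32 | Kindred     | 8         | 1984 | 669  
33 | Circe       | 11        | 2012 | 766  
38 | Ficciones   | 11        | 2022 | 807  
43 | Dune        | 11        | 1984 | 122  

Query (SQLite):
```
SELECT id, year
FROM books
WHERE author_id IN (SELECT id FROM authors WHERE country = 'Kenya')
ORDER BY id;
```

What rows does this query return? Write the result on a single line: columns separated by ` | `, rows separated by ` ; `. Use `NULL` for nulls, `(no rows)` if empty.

Inner query: authors.id where country = 'Kenya'.
Outer: keep books rows whose author_id is in that set.
Inner query → {7}

6 | 2014 ; 23 | 1976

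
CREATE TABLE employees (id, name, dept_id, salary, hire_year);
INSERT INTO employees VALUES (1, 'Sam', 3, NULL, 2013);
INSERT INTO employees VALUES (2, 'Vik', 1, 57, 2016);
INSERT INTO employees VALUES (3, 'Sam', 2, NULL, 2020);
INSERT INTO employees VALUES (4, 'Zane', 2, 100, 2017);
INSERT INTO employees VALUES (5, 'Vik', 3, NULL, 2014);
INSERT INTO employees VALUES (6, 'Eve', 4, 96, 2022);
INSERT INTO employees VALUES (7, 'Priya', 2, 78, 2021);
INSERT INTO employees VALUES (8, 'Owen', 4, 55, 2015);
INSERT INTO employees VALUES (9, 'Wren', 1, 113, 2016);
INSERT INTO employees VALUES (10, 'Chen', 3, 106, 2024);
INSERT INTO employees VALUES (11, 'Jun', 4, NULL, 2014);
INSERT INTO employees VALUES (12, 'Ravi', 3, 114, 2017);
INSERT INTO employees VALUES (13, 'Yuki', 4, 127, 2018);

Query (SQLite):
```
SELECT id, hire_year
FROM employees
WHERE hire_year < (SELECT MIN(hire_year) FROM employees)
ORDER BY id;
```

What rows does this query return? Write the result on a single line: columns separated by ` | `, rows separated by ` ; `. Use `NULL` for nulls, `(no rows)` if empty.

Scalar subquery: MIN(hire_year) over all employees rows = 2013.
Keep rows where hire_year < that value.

(no rows)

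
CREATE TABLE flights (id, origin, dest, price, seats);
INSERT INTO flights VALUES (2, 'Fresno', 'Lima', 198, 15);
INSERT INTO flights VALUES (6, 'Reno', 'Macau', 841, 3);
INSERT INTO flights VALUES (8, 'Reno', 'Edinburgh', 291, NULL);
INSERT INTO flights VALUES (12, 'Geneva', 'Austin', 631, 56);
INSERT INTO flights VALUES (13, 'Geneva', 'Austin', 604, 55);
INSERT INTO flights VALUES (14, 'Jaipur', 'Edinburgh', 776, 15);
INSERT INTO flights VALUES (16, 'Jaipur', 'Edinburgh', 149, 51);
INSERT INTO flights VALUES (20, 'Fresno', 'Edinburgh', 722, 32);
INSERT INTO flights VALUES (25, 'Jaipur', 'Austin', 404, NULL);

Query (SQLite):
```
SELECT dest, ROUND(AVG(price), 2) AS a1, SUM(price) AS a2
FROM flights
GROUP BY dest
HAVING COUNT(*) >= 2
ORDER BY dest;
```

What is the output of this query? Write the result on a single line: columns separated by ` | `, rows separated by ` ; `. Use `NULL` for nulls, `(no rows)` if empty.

Austin | 546.33 | 1639 ; Edinburgh | 484.5 | 1938

Group flights by dest.
Per group compute: ROUND(AVG(price), 2), SUM(price).
HAVING: drop groups with fewer than 2 rows.
  Austin: ids {12, 13, 25} → ROUND(AVG(price), 2)=546.33, SUM(price)=1639
  Edinburgh: ids {8, 14, 16, 20} → ROUND(AVG(price), 2)=484.5, SUM(price)=1938
  Lima: ids {2} → ROUND(AVG(price), 2)=198, SUM(price)=198
  Macau: ids {6} → ROUND(AVG(price), 2)=841, SUM(price)=841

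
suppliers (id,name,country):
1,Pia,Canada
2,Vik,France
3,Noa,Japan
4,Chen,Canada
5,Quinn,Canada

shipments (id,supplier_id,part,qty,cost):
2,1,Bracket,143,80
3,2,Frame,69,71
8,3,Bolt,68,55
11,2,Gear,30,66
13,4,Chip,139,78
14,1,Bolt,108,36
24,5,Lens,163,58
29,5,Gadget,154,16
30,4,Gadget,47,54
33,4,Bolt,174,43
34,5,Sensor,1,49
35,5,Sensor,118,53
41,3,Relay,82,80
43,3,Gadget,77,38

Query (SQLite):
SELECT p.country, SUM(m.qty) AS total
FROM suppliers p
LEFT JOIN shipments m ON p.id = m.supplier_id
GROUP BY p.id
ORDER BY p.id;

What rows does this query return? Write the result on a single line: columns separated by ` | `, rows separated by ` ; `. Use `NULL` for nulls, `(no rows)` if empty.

LEFT JOIN keeps every suppliers row; unmatched ones get NULL for shipments columns.
Group by suppliers.id and compute SUM(m.qty). SUM over an all-NULL group is NULL.
  1: ids {2, 14} → SUM(m.qty)=251
  2: ids {3, 11} → SUM(m.qty)=99
  3: ids {8, 41, 43} → SUM(m.qty)=227
  4: ids {13, 30, 33} → SUM(m.qty)=360
  5: ids {24, 29, 34, 35} → SUM(m.qty)=436

Canada | 251 ; France | 99 ; Japan | 227 ; Canada | 360 ; Canada | 436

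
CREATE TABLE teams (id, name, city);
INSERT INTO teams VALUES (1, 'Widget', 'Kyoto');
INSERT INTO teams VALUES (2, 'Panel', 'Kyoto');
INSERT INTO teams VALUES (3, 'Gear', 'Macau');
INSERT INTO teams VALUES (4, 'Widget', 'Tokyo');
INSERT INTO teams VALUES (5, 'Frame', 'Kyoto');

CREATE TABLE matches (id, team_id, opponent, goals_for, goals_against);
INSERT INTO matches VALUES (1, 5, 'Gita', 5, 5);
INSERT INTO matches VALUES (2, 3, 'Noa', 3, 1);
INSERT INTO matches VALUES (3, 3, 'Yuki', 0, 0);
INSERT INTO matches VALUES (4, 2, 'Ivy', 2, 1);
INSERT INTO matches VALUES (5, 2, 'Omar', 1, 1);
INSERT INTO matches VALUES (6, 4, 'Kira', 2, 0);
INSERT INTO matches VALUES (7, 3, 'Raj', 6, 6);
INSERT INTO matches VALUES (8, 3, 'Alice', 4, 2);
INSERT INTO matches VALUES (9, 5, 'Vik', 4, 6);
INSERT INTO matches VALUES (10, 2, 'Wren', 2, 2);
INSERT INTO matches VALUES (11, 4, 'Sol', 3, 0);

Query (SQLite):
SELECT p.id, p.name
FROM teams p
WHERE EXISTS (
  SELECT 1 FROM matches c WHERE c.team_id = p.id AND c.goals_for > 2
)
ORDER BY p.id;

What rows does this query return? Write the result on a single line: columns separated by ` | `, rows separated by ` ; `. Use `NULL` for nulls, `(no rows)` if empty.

3 | Gear ; 4 | Widget ; 5 | Frame

For each teams row, check whether any matches with matching team_id has goals_for > 2.
Keep rows where that is true.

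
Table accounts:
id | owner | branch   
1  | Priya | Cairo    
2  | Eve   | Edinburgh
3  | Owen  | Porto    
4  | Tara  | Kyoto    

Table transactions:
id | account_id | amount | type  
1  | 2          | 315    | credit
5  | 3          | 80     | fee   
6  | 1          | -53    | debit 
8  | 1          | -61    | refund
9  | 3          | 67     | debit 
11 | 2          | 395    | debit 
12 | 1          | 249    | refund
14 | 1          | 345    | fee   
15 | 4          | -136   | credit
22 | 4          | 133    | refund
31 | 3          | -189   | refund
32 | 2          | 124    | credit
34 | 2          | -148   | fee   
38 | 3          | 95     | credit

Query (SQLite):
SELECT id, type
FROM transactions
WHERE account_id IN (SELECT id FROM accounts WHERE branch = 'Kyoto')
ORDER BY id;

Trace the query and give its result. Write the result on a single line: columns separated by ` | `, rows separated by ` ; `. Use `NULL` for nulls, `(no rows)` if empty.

15 | credit ; 22 | refund

Inner query: accounts.id where branch = 'Kyoto'.
Outer: keep transactions rows whose account_id is in that set.
Inner query → {4}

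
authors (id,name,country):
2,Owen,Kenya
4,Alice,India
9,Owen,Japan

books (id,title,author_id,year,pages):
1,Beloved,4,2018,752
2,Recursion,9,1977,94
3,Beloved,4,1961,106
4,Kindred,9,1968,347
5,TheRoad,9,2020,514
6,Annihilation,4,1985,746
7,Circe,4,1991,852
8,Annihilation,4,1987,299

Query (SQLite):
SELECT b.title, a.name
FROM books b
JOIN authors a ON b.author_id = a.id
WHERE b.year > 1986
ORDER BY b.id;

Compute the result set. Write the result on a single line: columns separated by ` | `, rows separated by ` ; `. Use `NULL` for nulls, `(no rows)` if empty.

Beloved | Alice ; TheRoad | Owen ; Circe | Alice ; Annihilation | Alice

Each books row matches the authors row where author_id = authors.id.
Then keep rows with b.year > 1986.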